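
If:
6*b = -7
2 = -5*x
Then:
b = -7/6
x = -2/5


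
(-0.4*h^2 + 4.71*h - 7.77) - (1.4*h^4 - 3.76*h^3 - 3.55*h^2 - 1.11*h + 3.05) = -1.4*h^4 + 3.76*h^3 + 3.15*h^2 + 5.82*h - 10.82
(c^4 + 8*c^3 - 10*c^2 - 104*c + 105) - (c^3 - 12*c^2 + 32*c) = c^4 + 7*c^3 + 2*c^2 - 136*c + 105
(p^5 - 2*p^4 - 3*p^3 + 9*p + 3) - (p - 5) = p^5 - 2*p^4 - 3*p^3 + 8*p + 8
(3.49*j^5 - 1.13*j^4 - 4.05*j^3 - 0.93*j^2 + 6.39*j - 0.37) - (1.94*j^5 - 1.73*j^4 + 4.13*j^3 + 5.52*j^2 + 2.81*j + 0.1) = 1.55*j^5 + 0.6*j^4 - 8.18*j^3 - 6.45*j^2 + 3.58*j - 0.47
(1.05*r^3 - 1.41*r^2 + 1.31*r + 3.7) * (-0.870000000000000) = -0.9135*r^3 + 1.2267*r^2 - 1.1397*r - 3.219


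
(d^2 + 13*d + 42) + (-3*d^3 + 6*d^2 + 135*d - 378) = -3*d^3 + 7*d^2 + 148*d - 336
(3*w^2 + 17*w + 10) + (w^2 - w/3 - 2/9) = 4*w^2 + 50*w/3 + 88/9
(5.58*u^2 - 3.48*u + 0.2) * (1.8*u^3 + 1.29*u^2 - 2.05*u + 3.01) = 10.044*u^5 + 0.9342*u^4 - 15.5682*u^3 + 24.1878*u^2 - 10.8848*u + 0.602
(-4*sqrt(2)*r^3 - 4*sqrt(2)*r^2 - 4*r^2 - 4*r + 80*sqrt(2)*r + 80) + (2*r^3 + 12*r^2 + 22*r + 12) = -4*sqrt(2)*r^3 + 2*r^3 - 4*sqrt(2)*r^2 + 8*r^2 + 18*r + 80*sqrt(2)*r + 92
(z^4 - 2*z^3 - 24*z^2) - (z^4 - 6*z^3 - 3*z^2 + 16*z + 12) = 4*z^3 - 21*z^2 - 16*z - 12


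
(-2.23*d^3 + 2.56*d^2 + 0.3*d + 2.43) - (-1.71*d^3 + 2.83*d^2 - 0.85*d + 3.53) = -0.52*d^3 - 0.27*d^2 + 1.15*d - 1.1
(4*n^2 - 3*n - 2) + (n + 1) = 4*n^2 - 2*n - 1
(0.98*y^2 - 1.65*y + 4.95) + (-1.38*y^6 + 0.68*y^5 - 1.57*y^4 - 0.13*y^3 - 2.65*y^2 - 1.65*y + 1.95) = -1.38*y^6 + 0.68*y^5 - 1.57*y^4 - 0.13*y^3 - 1.67*y^2 - 3.3*y + 6.9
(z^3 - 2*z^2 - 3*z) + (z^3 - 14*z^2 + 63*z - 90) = 2*z^3 - 16*z^2 + 60*z - 90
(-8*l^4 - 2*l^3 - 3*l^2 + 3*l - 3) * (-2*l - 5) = 16*l^5 + 44*l^4 + 16*l^3 + 9*l^2 - 9*l + 15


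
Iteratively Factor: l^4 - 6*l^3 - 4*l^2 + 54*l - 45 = (l - 5)*(l^3 - l^2 - 9*l + 9) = (l - 5)*(l + 3)*(l^2 - 4*l + 3) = (l - 5)*(l - 3)*(l + 3)*(l - 1)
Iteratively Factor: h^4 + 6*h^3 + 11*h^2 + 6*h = (h + 2)*(h^3 + 4*h^2 + 3*h) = (h + 2)*(h + 3)*(h^2 + h) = (h + 1)*(h + 2)*(h + 3)*(h)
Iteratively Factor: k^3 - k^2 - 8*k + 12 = (k - 2)*(k^2 + k - 6) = (k - 2)*(k + 3)*(k - 2)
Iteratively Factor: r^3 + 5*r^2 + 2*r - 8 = (r + 2)*(r^2 + 3*r - 4) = (r + 2)*(r + 4)*(r - 1)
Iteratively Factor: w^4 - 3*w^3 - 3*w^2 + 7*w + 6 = (w - 2)*(w^3 - w^2 - 5*w - 3) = (w - 3)*(w - 2)*(w^2 + 2*w + 1) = (w - 3)*(w - 2)*(w + 1)*(w + 1)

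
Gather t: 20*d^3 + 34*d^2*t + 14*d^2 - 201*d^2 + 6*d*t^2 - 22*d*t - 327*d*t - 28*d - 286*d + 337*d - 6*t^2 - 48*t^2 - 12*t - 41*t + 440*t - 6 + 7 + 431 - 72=20*d^3 - 187*d^2 + 23*d + t^2*(6*d - 54) + t*(34*d^2 - 349*d + 387) + 360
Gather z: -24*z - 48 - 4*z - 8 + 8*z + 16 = -20*z - 40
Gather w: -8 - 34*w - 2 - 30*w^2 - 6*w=-30*w^2 - 40*w - 10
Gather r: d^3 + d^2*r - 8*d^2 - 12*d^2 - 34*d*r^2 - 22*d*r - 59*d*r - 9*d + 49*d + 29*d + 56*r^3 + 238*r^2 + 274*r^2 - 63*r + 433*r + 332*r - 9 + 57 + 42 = d^3 - 20*d^2 + 69*d + 56*r^3 + r^2*(512 - 34*d) + r*(d^2 - 81*d + 702) + 90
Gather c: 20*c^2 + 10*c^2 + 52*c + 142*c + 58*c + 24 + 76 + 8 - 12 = 30*c^2 + 252*c + 96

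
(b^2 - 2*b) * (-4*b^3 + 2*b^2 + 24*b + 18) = -4*b^5 + 10*b^4 + 20*b^3 - 30*b^2 - 36*b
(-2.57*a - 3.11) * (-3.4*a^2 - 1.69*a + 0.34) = 8.738*a^3 + 14.9173*a^2 + 4.3821*a - 1.0574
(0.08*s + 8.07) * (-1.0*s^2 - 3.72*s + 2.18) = -0.08*s^3 - 8.3676*s^2 - 29.846*s + 17.5926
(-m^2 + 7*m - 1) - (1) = -m^2 + 7*m - 2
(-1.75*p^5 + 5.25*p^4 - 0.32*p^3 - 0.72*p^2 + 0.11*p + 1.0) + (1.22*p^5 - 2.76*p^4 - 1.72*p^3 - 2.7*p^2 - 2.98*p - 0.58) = -0.53*p^5 + 2.49*p^4 - 2.04*p^3 - 3.42*p^2 - 2.87*p + 0.42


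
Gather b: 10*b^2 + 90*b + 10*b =10*b^2 + 100*b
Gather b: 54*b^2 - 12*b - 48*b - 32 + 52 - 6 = 54*b^2 - 60*b + 14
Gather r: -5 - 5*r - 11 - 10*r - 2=-15*r - 18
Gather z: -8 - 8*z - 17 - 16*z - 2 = -24*z - 27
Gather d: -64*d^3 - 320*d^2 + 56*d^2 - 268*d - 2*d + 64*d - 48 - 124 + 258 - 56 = -64*d^3 - 264*d^2 - 206*d + 30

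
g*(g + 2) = g^2 + 2*g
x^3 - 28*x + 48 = (x - 4)*(x - 2)*(x + 6)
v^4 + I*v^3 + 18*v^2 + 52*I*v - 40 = (v - 5*I)*(v + 2*I)^3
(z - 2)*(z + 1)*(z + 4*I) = z^3 - z^2 + 4*I*z^2 - 2*z - 4*I*z - 8*I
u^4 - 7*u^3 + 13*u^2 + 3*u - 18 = (u - 3)^2*(u - 2)*(u + 1)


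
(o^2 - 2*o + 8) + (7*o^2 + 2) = 8*o^2 - 2*o + 10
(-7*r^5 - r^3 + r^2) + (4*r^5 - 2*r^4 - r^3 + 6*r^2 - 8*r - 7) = -3*r^5 - 2*r^4 - 2*r^3 + 7*r^2 - 8*r - 7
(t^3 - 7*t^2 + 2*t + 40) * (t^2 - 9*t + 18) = t^5 - 16*t^4 + 83*t^3 - 104*t^2 - 324*t + 720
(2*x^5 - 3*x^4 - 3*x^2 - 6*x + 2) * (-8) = -16*x^5 + 24*x^4 + 24*x^2 + 48*x - 16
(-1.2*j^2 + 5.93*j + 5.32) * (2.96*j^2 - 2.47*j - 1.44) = -3.552*j^4 + 20.5168*j^3 + 2.8281*j^2 - 21.6796*j - 7.6608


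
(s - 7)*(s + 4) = s^2 - 3*s - 28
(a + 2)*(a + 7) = a^2 + 9*a + 14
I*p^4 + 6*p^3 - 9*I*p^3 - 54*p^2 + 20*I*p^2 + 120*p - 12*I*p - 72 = (p - 6)*(p - 2)*(p - 6*I)*(I*p - I)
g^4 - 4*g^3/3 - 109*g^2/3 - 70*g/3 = g*(g - 7)*(g + 2/3)*(g + 5)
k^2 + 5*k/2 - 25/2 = (k - 5/2)*(k + 5)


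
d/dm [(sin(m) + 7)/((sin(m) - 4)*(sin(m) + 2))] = (-14*sin(m) + cos(m)^2 + 5)*cos(m)/((sin(m) - 4)^2*(sin(m) + 2)^2)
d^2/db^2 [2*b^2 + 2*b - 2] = 4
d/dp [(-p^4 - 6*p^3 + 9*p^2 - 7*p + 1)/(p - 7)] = (-3*p^4 + 16*p^3 + 135*p^2 - 126*p + 48)/(p^2 - 14*p + 49)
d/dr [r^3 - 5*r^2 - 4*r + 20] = 3*r^2 - 10*r - 4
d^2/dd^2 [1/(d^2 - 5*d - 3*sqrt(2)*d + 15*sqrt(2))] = 2*(-d^2 + 3*sqrt(2)*d + 5*d + (-2*d + 3*sqrt(2) + 5)^2 - 15*sqrt(2))/(d^2 - 5*d - 3*sqrt(2)*d + 15*sqrt(2))^3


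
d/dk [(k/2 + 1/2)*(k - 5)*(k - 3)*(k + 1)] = 2*k^3 - 9*k^2 + 11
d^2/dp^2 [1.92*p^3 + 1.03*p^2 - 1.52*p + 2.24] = 11.52*p + 2.06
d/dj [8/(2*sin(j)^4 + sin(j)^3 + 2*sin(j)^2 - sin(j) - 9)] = 8*(-8*sin(j)^3 - 3*sin(j)^2 - 4*sin(j) + 1)*cos(j)/(2*sin(j)^4 + sin(j)^3 + 2*sin(j)^2 - sin(j) - 9)^2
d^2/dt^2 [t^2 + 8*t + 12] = 2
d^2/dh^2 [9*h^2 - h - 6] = 18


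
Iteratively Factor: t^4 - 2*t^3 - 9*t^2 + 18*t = (t)*(t^3 - 2*t^2 - 9*t + 18) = t*(t - 2)*(t^2 - 9) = t*(t - 3)*(t - 2)*(t + 3)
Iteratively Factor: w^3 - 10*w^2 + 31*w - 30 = (w - 2)*(w^2 - 8*w + 15) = (w - 5)*(w - 2)*(w - 3)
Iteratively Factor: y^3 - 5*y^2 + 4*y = (y)*(y^2 - 5*y + 4) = y*(y - 4)*(y - 1)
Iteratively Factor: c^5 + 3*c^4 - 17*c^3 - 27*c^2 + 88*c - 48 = (c - 1)*(c^4 + 4*c^3 - 13*c^2 - 40*c + 48) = (c - 3)*(c - 1)*(c^3 + 7*c^2 + 8*c - 16) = (c - 3)*(c - 1)*(c + 4)*(c^2 + 3*c - 4) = (c - 3)*(c - 1)^2*(c + 4)*(c + 4)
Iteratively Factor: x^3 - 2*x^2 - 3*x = (x + 1)*(x^2 - 3*x) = (x - 3)*(x + 1)*(x)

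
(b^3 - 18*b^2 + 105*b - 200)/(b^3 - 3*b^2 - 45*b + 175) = (b - 8)/(b + 7)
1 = 1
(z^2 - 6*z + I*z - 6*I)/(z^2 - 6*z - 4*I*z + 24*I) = (z + I)/(z - 4*I)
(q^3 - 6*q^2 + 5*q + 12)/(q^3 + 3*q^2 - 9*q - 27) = (q^2 - 3*q - 4)/(q^2 + 6*q + 9)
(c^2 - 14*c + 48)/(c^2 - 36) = (c - 8)/(c + 6)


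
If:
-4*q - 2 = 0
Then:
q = -1/2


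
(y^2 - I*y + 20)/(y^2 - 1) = (y^2 - I*y + 20)/(y^2 - 1)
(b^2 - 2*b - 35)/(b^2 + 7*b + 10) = (b - 7)/(b + 2)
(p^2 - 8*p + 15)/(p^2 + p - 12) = (p - 5)/(p + 4)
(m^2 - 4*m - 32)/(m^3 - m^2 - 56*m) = (m + 4)/(m*(m + 7))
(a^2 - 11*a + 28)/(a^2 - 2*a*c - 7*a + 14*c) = (a - 4)/(a - 2*c)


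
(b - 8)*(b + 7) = b^2 - b - 56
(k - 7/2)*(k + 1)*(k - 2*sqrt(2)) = k^3 - 2*sqrt(2)*k^2 - 5*k^2/2 - 7*k/2 + 5*sqrt(2)*k + 7*sqrt(2)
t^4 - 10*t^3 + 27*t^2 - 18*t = t*(t - 6)*(t - 3)*(t - 1)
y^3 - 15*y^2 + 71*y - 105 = (y - 7)*(y - 5)*(y - 3)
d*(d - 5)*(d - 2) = d^3 - 7*d^2 + 10*d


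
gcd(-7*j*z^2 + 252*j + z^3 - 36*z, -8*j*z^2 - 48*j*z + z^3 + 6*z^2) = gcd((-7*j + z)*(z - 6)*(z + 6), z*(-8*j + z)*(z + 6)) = z + 6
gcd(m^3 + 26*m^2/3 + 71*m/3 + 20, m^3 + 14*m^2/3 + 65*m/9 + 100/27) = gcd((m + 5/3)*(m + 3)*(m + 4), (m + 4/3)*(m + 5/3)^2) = m + 5/3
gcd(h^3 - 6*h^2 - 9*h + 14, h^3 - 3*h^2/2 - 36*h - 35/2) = h - 7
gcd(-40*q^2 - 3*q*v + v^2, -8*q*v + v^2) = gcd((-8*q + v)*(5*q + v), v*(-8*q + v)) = 8*q - v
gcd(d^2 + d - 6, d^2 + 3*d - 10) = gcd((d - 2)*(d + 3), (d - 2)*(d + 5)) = d - 2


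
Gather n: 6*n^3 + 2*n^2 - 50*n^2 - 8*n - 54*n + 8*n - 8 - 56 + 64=6*n^3 - 48*n^2 - 54*n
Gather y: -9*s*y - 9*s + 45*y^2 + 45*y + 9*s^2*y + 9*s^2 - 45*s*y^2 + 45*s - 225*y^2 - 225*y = 9*s^2 + 36*s + y^2*(-45*s - 180) + y*(9*s^2 - 9*s - 180)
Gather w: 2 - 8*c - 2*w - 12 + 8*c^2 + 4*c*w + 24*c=8*c^2 + 16*c + w*(4*c - 2) - 10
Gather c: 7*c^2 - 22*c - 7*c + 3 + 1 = 7*c^2 - 29*c + 4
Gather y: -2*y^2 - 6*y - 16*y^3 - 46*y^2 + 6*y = -16*y^3 - 48*y^2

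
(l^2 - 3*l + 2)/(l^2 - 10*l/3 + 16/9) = 9*(l^2 - 3*l + 2)/(9*l^2 - 30*l + 16)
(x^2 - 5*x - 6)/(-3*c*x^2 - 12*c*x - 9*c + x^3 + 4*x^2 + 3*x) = (x - 6)/(-3*c*x - 9*c + x^2 + 3*x)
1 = 1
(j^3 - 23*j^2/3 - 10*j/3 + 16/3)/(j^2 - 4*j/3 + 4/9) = 3*(j^2 - 7*j - 8)/(3*j - 2)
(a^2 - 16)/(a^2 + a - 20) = (a + 4)/(a + 5)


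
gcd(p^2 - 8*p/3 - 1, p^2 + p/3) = p + 1/3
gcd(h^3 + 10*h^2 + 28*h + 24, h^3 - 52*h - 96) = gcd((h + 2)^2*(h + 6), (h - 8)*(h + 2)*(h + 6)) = h^2 + 8*h + 12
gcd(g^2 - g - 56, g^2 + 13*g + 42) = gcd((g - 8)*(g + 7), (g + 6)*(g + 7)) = g + 7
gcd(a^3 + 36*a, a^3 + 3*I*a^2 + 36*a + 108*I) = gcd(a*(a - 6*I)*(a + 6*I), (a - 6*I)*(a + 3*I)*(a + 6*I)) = a^2 + 36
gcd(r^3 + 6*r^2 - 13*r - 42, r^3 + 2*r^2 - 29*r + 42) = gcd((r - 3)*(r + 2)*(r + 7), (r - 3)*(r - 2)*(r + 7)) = r^2 + 4*r - 21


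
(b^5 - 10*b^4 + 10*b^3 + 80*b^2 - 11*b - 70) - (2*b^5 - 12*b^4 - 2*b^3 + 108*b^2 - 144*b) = -b^5 + 2*b^4 + 12*b^3 - 28*b^2 + 133*b - 70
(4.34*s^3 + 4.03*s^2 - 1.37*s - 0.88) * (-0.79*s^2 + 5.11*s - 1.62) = -3.4286*s^5 + 18.9937*s^4 + 14.6448*s^3 - 12.8341*s^2 - 2.2774*s + 1.4256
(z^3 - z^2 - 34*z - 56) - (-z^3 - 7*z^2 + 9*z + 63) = 2*z^3 + 6*z^2 - 43*z - 119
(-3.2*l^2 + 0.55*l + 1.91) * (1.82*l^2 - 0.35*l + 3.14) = -5.824*l^4 + 2.121*l^3 - 6.7643*l^2 + 1.0585*l + 5.9974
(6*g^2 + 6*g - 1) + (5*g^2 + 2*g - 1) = 11*g^2 + 8*g - 2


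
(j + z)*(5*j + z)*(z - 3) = 5*j^2*z - 15*j^2 + 6*j*z^2 - 18*j*z + z^3 - 3*z^2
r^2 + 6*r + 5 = (r + 1)*(r + 5)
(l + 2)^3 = l^3 + 6*l^2 + 12*l + 8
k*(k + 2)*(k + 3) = k^3 + 5*k^2 + 6*k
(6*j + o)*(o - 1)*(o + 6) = 6*j*o^2 + 30*j*o - 36*j + o^3 + 5*o^2 - 6*o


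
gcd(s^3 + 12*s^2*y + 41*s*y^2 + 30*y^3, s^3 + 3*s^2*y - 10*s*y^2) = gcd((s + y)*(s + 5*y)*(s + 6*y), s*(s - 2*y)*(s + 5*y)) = s + 5*y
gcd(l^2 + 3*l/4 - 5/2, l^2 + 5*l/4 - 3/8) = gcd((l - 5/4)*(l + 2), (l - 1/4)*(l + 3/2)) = 1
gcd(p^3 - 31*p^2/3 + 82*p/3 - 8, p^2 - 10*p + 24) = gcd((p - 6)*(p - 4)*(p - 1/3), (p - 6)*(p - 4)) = p^2 - 10*p + 24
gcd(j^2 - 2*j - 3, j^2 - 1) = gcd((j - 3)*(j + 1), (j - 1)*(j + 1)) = j + 1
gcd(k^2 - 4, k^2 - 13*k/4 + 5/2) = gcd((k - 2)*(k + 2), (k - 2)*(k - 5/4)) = k - 2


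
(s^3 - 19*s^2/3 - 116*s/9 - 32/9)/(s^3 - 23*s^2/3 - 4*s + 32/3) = (s + 1/3)/(s - 1)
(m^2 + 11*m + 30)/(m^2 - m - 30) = (m + 6)/(m - 6)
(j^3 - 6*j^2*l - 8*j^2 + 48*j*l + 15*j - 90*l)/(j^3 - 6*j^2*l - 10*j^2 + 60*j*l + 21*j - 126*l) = (j - 5)/(j - 7)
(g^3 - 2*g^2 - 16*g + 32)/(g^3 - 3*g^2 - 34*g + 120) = (g^2 + 2*g - 8)/(g^2 + g - 30)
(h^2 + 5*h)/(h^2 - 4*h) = (h + 5)/(h - 4)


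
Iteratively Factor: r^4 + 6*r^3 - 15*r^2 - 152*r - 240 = (r + 4)*(r^3 + 2*r^2 - 23*r - 60) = (r + 4)^2*(r^2 - 2*r - 15) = (r + 3)*(r + 4)^2*(r - 5)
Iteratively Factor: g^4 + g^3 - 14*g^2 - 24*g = (g - 4)*(g^3 + 5*g^2 + 6*g) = (g - 4)*(g + 2)*(g^2 + 3*g) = g*(g - 4)*(g + 2)*(g + 3)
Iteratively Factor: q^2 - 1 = (q + 1)*(q - 1)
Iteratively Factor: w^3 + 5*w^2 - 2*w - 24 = (w + 3)*(w^2 + 2*w - 8) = (w - 2)*(w + 3)*(w + 4)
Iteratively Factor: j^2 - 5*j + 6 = (j - 3)*(j - 2)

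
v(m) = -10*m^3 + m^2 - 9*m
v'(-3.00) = -285.00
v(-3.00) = 306.00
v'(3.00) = -273.00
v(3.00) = -288.00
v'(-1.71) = -100.14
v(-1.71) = 68.32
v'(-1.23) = -56.85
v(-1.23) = 31.19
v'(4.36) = -570.57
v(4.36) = -849.05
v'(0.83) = -28.01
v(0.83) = -12.50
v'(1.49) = -72.62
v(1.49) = -44.27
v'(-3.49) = -381.38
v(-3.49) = 468.68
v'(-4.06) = -511.63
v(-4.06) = 722.26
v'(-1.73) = -102.25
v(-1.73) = 70.34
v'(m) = -30*m^2 + 2*m - 9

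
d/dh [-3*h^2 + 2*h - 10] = 2 - 6*h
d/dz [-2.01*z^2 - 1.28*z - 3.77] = -4.02*z - 1.28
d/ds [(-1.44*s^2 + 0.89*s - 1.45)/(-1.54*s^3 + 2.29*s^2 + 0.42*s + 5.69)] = (-2.2176*s^4 + 2.7412*s^3 - 9.3419*s^2 - 9.7462*s + 5.6731)/(2.3716*s^6 - 7.0532*s^5 + 3.9505*s^4 - 15.6016*s^3 + 26.2366*s^2 + 4.7796*s + 32.3761)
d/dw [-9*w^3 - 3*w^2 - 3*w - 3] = -27*w^2 - 6*w - 3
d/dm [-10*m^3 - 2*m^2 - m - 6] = -30*m^2 - 4*m - 1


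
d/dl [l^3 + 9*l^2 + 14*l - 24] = 3*l^2 + 18*l + 14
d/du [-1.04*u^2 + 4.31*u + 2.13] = 4.31 - 2.08*u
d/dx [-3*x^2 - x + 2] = -6*x - 1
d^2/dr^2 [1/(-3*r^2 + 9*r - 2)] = 6*(3*r^2 - 9*r - 3*(2*r - 3)^2 + 2)/(3*r^2 - 9*r + 2)^3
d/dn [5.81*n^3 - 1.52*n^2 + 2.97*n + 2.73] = 17.43*n^2 - 3.04*n + 2.97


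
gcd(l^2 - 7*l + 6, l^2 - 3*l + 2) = l - 1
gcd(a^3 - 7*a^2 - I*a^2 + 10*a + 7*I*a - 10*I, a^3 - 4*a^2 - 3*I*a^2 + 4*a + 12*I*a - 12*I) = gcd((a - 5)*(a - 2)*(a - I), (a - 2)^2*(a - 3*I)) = a - 2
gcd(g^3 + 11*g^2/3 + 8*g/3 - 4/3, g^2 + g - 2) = g + 2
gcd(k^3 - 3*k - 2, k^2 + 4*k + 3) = k + 1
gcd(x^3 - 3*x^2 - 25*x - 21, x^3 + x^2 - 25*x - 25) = x + 1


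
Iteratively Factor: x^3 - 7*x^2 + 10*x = (x - 5)*(x^2 - 2*x) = x*(x - 5)*(x - 2)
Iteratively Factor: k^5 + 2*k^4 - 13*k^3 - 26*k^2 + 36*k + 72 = (k + 3)*(k^4 - k^3 - 10*k^2 + 4*k + 24) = (k + 2)*(k + 3)*(k^3 - 3*k^2 - 4*k + 12) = (k - 3)*(k + 2)*(k + 3)*(k^2 - 4) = (k - 3)*(k - 2)*(k + 2)*(k + 3)*(k + 2)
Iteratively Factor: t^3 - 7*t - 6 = (t + 2)*(t^2 - 2*t - 3) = (t - 3)*(t + 2)*(t + 1)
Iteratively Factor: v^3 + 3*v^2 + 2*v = (v + 2)*(v^2 + v) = (v + 1)*(v + 2)*(v)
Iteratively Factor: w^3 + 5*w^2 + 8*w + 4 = (w + 1)*(w^2 + 4*w + 4) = (w + 1)*(w + 2)*(w + 2)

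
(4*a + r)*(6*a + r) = 24*a^2 + 10*a*r + r^2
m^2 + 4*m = m*(m + 4)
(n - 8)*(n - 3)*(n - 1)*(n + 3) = n^4 - 9*n^3 - n^2 + 81*n - 72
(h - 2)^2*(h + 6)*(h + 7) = h^4 + 9*h^3 - 6*h^2 - 116*h + 168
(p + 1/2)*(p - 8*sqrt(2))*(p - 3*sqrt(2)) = p^3 - 11*sqrt(2)*p^2 + p^2/2 - 11*sqrt(2)*p/2 + 48*p + 24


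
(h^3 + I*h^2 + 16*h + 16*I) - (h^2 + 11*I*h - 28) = h^3 - h^2 + I*h^2 + 16*h - 11*I*h + 28 + 16*I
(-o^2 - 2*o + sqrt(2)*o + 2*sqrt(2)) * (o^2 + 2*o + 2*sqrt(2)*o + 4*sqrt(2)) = -o^4 - 4*o^3 - sqrt(2)*o^3 - 4*sqrt(2)*o^2 - 4*sqrt(2)*o + 16*o + 16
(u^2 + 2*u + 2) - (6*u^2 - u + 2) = -5*u^2 + 3*u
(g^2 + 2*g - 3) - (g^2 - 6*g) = 8*g - 3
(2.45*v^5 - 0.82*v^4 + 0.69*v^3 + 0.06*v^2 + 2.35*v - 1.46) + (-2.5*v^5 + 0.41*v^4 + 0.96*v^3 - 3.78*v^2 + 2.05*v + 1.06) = -0.0499999999999998*v^5 - 0.41*v^4 + 1.65*v^3 - 3.72*v^2 + 4.4*v - 0.4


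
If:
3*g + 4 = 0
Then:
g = -4/3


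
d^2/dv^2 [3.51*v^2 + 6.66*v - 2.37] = 7.02000000000000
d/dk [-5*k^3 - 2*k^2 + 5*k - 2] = -15*k^2 - 4*k + 5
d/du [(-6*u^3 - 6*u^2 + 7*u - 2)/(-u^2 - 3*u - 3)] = (6*u^4 + 36*u^3 + 79*u^2 + 32*u - 27)/(u^4 + 6*u^3 + 15*u^2 + 18*u + 9)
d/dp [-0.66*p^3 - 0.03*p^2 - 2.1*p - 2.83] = -1.98*p^2 - 0.06*p - 2.1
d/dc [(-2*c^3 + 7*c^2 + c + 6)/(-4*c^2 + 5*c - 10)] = (8*c^4 - 20*c^3 + 99*c^2 - 92*c - 40)/(16*c^4 - 40*c^3 + 105*c^2 - 100*c + 100)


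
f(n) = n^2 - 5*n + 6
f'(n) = 2*n - 5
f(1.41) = 0.94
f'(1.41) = -2.18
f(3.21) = 0.25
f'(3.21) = 1.42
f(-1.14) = 13.00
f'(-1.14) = -7.28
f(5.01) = 6.05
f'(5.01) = 5.02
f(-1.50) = 15.75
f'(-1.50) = -8.00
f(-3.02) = 30.22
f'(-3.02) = -11.04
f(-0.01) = 6.05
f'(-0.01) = -5.02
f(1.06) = 1.82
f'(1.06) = -2.88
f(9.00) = 42.00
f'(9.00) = 13.00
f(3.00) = 0.00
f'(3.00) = 1.00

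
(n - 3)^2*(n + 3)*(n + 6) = n^4 + 3*n^3 - 27*n^2 - 27*n + 162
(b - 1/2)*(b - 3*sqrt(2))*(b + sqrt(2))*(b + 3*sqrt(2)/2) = b^4 - sqrt(2)*b^3/2 - b^3/2 - 12*b^2 + sqrt(2)*b^2/4 - 9*sqrt(2)*b + 6*b + 9*sqrt(2)/2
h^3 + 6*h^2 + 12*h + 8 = (h + 2)^3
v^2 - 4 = (v - 2)*(v + 2)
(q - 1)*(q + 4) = q^2 + 3*q - 4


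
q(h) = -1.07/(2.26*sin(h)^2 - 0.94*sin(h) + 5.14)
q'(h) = -1.07*(-4.52*sin(h)*cos(h) + 0.94*cos(h))/(2.26*sin(h)^2 - 0.94*sin(h) + 5.14)^2 = (4.8364*sin(h) - 1.0058)*cos(h)/(2.26*sin(h)^2 - 0.94*sin(h) + 5.14)^2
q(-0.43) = -0.18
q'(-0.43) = -0.08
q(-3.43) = -0.21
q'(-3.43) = -0.01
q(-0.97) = -0.14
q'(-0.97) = -0.05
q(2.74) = -0.21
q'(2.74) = -0.03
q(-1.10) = -0.14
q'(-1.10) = -0.04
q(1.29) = -0.17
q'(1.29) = 0.03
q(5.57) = -0.16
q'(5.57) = -0.07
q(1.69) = -0.17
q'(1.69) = -0.01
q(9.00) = -0.21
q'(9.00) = -0.03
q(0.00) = -0.21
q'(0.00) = -0.04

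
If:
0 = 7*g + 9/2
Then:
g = -9/14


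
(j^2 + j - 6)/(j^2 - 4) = (j + 3)/(j + 2)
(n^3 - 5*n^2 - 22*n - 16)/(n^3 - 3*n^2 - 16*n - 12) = (n - 8)/(n - 6)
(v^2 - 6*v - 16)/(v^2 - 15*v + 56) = (v + 2)/(v - 7)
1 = 1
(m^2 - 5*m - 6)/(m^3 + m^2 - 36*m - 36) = 1/(m + 6)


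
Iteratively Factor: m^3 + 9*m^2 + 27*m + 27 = (m + 3)*(m^2 + 6*m + 9) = (m + 3)^2*(m + 3)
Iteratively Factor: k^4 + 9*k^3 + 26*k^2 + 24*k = (k + 3)*(k^3 + 6*k^2 + 8*k) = (k + 3)*(k + 4)*(k^2 + 2*k) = (k + 2)*(k + 3)*(k + 4)*(k)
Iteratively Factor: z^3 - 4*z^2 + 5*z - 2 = (z - 2)*(z^2 - 2*z + 1) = (z - 2)*(z - 1)*(z - 1)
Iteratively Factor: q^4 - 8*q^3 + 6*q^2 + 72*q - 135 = (q - 3)*(q^3 - 5*q^2 - 9*q + 45) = (q - 3)*(q + 3)*(q^2 - 8*q + 15) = (q - 3)^2*(q + 3)*(q - 5)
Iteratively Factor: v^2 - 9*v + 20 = (v - 4)*(v - 5)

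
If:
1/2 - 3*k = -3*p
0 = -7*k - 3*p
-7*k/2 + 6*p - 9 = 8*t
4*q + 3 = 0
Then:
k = 1/20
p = -7/60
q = -3/4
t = -79/64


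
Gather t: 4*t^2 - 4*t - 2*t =4*t^2 - 6*t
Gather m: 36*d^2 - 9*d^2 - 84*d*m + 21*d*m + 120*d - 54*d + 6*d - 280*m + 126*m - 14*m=27*d^2 + 72*d + m*(-63*d - 168)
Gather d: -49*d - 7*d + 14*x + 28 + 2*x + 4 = -56*d + 16*x + 32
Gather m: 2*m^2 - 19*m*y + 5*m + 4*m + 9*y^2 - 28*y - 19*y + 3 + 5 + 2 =2*m^2 + m*(9 - 19*y) + 9*y^2 - 47*y + 10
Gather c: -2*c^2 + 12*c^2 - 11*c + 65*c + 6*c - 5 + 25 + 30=10*c^2 + 60*c + 50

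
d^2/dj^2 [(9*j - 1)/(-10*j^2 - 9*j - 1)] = 2*(-(9*j - 1)*(20*j + 9)^2 + (270*j + 71)*(10*j^2 + 9*j + 1))/(10*j^2 + 9*j + 1)^3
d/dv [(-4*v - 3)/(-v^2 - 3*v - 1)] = (4*v^2 + 12*v - (2*v + 3)*(4*v + 3) + 4)/(v^2 + 3*v + 1)^2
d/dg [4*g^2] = 8*g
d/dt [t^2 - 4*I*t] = 2*t - 4*I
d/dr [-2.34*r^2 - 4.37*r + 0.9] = -4.68*r - 4.37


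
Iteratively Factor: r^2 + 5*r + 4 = (r + 4)*(r + 1)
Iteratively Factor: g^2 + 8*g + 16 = (g + 4)*(g + 4)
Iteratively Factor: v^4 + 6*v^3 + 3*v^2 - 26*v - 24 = (v + 4)*(v^3 + 2*v^2 - 5*v - 6) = (v - 2)*(v + 4)*(v^2 + 4*v + 3) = (v - 2)*(v + 1)*(v + 4)*(v + 3)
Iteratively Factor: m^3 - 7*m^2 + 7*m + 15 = (m - 5)*(m^2 - 2*m - 3) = (m - 5)*(m - 3)*(m + 1)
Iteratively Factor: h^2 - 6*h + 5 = (h - 5)*(h - 1)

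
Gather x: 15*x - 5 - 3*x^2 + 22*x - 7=-3*x^2 + 37*x - 12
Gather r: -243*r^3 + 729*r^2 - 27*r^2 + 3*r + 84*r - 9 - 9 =-243*r^3 + 702*r^2 + 87*r - 18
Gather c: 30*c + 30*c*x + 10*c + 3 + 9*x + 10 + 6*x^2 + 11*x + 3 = c*(30*x + 40) + 6*x^2 + 20*x + 16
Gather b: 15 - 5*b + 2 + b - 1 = 16 - 4*b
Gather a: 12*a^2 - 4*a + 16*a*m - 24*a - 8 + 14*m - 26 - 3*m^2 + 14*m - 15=12*a^2 + a*(16*m - 28) - 3*m^2 + 28*m - 49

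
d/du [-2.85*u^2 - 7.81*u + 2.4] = -5.7*u - 7.81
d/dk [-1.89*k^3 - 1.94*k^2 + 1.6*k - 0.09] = -5.67*k^2 - 3.88*k + 1.6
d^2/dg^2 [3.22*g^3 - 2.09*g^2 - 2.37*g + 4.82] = 19.32*g - 4.18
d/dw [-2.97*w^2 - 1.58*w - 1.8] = -5.94*w - 1.58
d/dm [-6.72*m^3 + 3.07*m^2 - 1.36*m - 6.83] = -20.16*m^2 + 6.14*m - 1.36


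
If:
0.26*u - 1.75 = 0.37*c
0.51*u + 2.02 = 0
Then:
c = -7.51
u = -3.96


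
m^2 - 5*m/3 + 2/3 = (m - 1)*(m - 2/3)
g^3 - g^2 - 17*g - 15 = (g - 5)*(g + 1)*(g + 3)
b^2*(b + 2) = b^3 + 2*b^2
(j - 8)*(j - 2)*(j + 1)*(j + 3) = j^4 - 6*j^3 - 21*j^2 + 34*j + 48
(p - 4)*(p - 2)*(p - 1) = p^3 - 7*p^2 + 14*p - 8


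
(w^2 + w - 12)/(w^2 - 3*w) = (w + 4)/w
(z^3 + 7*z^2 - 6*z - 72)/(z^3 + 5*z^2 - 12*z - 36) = (z + 4)/(z + 2)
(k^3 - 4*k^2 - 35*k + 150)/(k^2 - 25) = (k^2 + k - 30)/(k + 5)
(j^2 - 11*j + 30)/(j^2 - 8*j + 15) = (j - 6)/(j - 3)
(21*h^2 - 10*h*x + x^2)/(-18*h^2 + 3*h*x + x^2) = (-7*h + x)/(6*h + x)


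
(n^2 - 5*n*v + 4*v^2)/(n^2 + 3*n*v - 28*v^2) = (n - v)/(n + 7*v)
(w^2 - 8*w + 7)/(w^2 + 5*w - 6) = (w - 7)/(w + 6)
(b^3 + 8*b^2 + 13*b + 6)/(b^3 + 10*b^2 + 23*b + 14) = (b^2 + 7*b + 6)/(b^2 + 9*b + 14)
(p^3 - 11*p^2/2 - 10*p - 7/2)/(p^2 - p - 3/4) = 2*(p^2 - 6*p - 7)/(2*p - 3)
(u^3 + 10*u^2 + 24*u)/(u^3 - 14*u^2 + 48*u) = (u^2 + 10*u + 24)/(u^2 - 14*u + 48)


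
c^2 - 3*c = c*(c - 3)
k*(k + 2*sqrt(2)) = k^2 + 2*sqrt(2)*k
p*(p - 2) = p^2 - 2*p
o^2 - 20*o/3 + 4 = (o - 6)*(o - 2/3)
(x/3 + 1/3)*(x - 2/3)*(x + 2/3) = x^3/3 + x^2/3 - 4*x/27 - 4/27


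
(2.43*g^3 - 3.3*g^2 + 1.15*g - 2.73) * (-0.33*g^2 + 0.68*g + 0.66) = -0.8019*g^5 + 2.7414*g^4 - 1.0197*g^3 - 0.4951*g^2 - 1.0974*g - 1.8018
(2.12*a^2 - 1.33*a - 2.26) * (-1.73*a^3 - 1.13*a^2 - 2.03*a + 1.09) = -3.6676*a^5 - 0.0947*a^4 + 1.1091*a^3 + 7.5645*a^2 + 3.1381*a - 2.4634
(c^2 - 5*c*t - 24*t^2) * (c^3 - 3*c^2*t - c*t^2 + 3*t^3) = c^5 - 8*c^4*t - 10*c^3*t^2 + 80*c^2*t^3 + 9*c*t^4 - 72*t^5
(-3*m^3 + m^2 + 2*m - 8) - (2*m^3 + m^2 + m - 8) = -5*m^3 + m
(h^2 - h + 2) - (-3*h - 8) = h^2 + 2*h + 10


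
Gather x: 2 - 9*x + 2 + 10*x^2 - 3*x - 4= 10*x^2 - 12*x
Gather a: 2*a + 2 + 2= 2*a + 4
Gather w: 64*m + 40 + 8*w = 64*m + 8*w + 40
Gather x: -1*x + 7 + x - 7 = 0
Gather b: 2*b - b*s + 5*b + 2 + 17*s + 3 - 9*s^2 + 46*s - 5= b*(7 - s) - 9*s^2 + 63*s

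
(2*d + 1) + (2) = 2*d + 3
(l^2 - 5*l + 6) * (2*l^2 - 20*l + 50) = 2*l^4 - 30*l^3 + 162*l^2 - 370*l + 300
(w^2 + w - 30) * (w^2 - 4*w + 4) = w^4 - 3*w^3 - 30*w^2 + 124*w - 120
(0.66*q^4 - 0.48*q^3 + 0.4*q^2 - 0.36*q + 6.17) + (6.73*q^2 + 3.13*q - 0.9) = 0.66*q^4 - 0.48*q^3 + 7.13*q^2 + 2.77*q + 5.27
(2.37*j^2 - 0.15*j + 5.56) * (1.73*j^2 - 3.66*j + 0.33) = 4.1001*j^4 - 8.9337*j^3 + 10.9499*j^2 - 20.3991*j + 1.8348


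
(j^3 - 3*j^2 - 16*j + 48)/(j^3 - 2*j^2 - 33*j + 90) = (j^2 - 16)/(j^2 + j - 30)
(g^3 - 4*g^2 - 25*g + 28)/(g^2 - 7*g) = g + 3 - 4/g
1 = 1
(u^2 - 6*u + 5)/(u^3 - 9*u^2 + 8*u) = (u - 5)/(u*(u - 8))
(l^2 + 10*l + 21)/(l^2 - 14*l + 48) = (l^2 + 10*l + 21)/(l^2 - 14*l + 48)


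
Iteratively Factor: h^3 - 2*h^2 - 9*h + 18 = (h - 3)*(h^2 + h - 6) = (h - 3)*(h - 2)*(h + 3)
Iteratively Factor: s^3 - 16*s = (s)*(s^2 - 16) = s*(s + 4)*(s - 4)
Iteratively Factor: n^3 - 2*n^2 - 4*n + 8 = (n + 2)*(n^2 - 4*n + 4) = (n - 2)*(n + 2)*(n - 2)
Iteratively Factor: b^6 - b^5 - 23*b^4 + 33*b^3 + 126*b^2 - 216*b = (b)*(b^5 - b^4 - 23*b^3 + 33*b^2 + 126*b - 216) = b*(b + 4)*(b^4 - 5*b^3 - 3*b^2 + 45*b - 54) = b*(b - 3)*(b + 4)*(b^3 - 2*b^2 - 9*b + 18) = b*(b - 3)^2*(b + 4)*(b^2 + b - 6) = b*(b - 3)^2*(b + 3)*(b + 4)*(b - 2)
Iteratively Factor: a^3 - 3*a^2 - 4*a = (a - 4)*(a^2 + a) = a*(a - 4)*(a + 1)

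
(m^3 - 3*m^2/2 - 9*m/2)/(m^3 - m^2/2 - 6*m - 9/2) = m/(m + 1)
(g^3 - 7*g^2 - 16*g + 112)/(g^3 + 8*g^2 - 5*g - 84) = (g^2 - 11*g + 28)/(g^2 + 4*g - 21)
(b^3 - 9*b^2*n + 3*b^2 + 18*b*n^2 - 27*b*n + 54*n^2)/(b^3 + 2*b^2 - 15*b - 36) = (b^2 - 9*b*n + 18*n^2)/(b^2 - b - 12)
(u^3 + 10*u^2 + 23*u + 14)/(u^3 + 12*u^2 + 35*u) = (u^2 + 3*u + 2)/(u*(u + 5))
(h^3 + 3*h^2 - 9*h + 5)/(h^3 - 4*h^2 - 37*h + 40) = (h - 1)/(h - 8)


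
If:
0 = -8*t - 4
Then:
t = -1/2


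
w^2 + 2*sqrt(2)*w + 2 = (w + sqrt(2))^2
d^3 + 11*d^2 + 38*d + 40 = (d + 2)*(d + 4)*(d + 5)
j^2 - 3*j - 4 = (j - 4)*(j + 1)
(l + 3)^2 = l^2 + 6*l + 9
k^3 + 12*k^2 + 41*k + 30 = (k + 1)*(k + 5)*(k + 6)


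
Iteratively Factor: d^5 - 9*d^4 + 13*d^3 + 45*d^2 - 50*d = (d + 2)*(d^4 - 11*d^3 + 35*d^2 - 25*d) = (d - 1)*(d + 2)*(d^3 - 10*d^2 + 25*d) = d*(d - 1)*(d + 2)*(d^2 - 10*d + 25) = d*(d - 5)*(d - 1)*(d + 2)*(d - 5)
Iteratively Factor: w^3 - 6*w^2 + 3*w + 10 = (w + 1)*(w^2 - 7*w + 10) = (w - 5)*(w + 1)*(w - 2)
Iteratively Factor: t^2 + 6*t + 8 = (t + 4)*(t + 2)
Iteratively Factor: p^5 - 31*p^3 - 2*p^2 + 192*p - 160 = (p - 2)*(p^4 + 2*p^3 - 27*p^2 - 56*p + 80) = (p - 2)*(p + 4)*(p^3 - 2*p^2 - 19*p + 20) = (p - 5)*(p - 2)*(p + 4)*(p^2 + 3*p - 4) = (p - 5)*(p - 2)*(p - 1)*(p + 4)*(p + 4)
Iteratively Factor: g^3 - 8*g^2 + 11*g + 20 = (g - 4)*(g^2 - 4*g - 5) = (g - 4)*(g + 1)*(g - 5)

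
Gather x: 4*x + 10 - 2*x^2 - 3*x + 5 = -2*x^2 + x + 15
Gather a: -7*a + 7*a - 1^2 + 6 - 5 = 0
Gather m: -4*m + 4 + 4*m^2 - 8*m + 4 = 4*m^2 - 12*m + 8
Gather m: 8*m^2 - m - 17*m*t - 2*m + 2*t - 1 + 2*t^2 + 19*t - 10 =8*m^2 + m*(-17*t - 3) + 2*t^2 + 21*t - 11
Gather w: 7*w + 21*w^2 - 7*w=21*w^2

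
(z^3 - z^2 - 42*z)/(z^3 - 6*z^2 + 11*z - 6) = z*(z^2 - z - 42)/(z^3 - 6*z^2 + 11*z - 6)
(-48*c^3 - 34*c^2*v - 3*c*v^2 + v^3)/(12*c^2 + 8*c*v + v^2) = (-24*c^2 - 5*c*v + v^2)/(6*c + v)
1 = 1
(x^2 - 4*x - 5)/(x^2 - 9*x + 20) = (x + 1)/(x - 4)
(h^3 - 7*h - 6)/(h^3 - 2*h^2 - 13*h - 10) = (h - 3)/(h - 5)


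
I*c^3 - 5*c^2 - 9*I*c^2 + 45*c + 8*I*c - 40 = (c - 8)*(c + 5*I)*(I*c - I)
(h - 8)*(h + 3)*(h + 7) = h^3 + 2*h^2 - 59*h - 168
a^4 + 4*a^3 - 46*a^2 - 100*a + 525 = (a - 5)*(a - 3)*(a + 5)*(a + 7)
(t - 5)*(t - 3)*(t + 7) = t^3 - t^2 - 41*t + 105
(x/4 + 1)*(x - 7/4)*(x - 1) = x^3/4 + 5*x^2/16 - 37*x/16 + 7/4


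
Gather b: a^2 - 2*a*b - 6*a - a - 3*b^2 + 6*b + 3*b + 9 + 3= a^2 - 7*a - 3*b^2 + b*(9 - 2*a) + 12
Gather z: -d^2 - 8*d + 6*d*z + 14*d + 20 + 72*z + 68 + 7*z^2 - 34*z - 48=-d^2 + 6*d + 7*z^2 + z*(6*d + 38) + 40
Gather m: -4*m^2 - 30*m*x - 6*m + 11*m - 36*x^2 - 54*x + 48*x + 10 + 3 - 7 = -4*m^2 + m*(5 - 30*x) - 36*x^2 - 6*x + 6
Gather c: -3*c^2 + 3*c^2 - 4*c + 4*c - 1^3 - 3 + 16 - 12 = 0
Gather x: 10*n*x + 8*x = x*(10*n + 8)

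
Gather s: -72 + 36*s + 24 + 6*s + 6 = 42*s - 42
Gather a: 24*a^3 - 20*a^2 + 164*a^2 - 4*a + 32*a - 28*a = 24*a^3 + 144*a^2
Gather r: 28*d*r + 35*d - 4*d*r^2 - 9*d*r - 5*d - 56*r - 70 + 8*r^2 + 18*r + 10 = 30*d + r^2*(8 - 4*d) + r*(19*d - 38) - 60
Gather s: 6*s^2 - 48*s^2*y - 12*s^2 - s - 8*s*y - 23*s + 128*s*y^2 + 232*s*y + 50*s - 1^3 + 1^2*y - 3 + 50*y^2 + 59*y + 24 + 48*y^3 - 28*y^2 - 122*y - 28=s^2*(-48*y - 6) + s*(128*y^2 + 224*y + 26) + 48*y^3 + 22*y^2 - 62*y - 8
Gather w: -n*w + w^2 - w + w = -n*w + w^2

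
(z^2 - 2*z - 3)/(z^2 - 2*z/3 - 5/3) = 3*(z - 3)/(3*z - 5)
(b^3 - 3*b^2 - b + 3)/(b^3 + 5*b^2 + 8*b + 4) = (b^2 - 4*b + 3)/(b^2 + 4*b + 4)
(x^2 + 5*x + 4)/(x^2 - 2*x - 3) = (x + 4)/(x - 3)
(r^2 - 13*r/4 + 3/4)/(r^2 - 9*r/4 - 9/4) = (4*r - 1)/(4*r + 3)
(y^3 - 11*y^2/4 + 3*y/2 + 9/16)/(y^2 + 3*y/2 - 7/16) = (16*y^3 - 44*y^2 + 24*y + 9)/(16*y^2 + 24*y - 7)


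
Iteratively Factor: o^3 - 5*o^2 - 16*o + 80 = (o + 4)*(o^2 - 9*o + 20) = (o - 5)*(o + 4)*(o - 4)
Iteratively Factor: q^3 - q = (q + 1)*(q^2 - q) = q*(q + 1)*(q - 1)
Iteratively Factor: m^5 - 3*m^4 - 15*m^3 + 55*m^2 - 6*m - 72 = (m + 1)*(m^4 - 4*m^3 - 11*m^2 + 66*m - 72) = (m - 2)*(m + 1)*(m^3 - 2*m^2 - 15*m + 36) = (m - 2)*(m + 1)*(m + 4)*(m^2 - 6*m + 9) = (m - 3)*(m - 2)*(m + 1)*(m + 4)*(m - 3)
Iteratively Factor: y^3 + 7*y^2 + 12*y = (y + 4)*(y^2 + 3*y) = (y + 3)*(y + 4)*(y)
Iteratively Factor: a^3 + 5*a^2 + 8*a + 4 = (a + 1)*(a^2 + 4*a + 4) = (a + 1)*(a + 2)*(a + 2)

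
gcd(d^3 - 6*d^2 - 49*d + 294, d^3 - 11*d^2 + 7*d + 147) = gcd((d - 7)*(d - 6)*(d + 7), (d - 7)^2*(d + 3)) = d - 7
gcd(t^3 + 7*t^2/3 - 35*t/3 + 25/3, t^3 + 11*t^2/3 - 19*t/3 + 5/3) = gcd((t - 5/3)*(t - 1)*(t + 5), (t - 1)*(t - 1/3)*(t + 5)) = t^2 + 4*t - 5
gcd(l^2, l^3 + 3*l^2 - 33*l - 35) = 1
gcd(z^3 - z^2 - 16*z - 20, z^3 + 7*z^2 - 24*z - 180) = z - 5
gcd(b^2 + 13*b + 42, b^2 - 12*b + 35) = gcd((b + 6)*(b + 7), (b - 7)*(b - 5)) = 1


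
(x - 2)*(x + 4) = x^2 + 2*x - 8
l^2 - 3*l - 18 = (l - 6)*(l + 3)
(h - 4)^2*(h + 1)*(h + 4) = h^4 - 3*h^3 - 20*h^2 + 48*h + 64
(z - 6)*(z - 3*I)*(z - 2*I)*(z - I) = z^4 - 6*z^3 - 6*I*z^3 - 11*z^2 + 36*I*z^2 + 66*z + 6*I*z - 36*I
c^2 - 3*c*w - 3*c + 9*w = (c - 3)*(c - 3*w)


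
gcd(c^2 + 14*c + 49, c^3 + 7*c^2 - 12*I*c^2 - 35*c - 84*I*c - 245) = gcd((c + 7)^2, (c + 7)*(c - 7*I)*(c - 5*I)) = c + 7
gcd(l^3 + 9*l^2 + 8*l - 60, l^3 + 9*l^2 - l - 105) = l + 5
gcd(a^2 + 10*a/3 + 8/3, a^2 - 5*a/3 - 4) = a + 4/3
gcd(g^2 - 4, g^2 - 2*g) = g - 2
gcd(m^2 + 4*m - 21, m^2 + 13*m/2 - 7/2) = m + 7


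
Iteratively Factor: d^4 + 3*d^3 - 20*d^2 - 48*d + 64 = (d + 4)*(d^3 - d^2 - 16*d + 16) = (d - 1)*(d + 4)*(d^2 - 16) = (d - 4)*(d - 1)*(d + 4)*(d + 4)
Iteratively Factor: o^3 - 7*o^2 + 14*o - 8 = (o - 1)*(o^2 - 6*o + 8) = (o - 4)*(o - 1)*(o - 2)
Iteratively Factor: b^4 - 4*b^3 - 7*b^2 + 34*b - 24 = (b - 1)*(b^3 - 3*b^2 - 10*b + 24) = (b - 2)*(b - 1)*(b^2 - b - 12) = (b - 2)*(b - 1)*(b + 3)*(b - 4)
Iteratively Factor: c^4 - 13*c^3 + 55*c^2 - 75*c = (c - 5)*(c^3 - 8*c^2 + 15*c) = c*(c - 5)*(c^2 - 8*c + 15) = c*(c - 5)^2*(c - 3)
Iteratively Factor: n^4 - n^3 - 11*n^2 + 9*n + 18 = (n - 2)*(n^3 + n^2 - 9*n - 9) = (n - 2)*(n + 1)*(n^2 - 9) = (n - 2)*(n + 1)*(n + 3)*(n - 3)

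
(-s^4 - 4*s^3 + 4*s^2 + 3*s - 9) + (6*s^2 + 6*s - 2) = -s^4 - 4*s^3 + 10*s^2 + 9*s - 11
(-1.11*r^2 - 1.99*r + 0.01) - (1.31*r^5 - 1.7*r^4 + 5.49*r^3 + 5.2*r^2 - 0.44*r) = -1.31*r^5 + 1.7*r^4 - 5.49*r^3 - 6.31*r^2 - 1.55*r + 0.01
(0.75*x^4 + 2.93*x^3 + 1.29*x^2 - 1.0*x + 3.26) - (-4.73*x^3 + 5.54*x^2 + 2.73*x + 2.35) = 0.75*x^4 + 7.66*x^3 - 4.25*x^2 - 3.73*x + 0.91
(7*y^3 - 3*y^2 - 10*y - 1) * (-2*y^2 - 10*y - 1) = -14*y^5 - 64*y^4 + 43*y^3 + 105*y^2 + 20*y + 1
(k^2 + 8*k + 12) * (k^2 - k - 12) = k^4 + 7*k^3 - 8*k^2 - 108*k - 144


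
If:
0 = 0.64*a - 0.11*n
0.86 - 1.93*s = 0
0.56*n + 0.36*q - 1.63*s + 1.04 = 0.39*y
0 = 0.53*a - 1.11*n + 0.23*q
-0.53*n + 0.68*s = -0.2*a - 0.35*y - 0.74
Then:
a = -0.16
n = -0.92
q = -4.08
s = 0.45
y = -4.28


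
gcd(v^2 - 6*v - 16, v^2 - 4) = v + 2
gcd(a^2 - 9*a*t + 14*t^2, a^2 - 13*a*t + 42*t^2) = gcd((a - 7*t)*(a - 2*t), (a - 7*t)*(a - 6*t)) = -a + 7*t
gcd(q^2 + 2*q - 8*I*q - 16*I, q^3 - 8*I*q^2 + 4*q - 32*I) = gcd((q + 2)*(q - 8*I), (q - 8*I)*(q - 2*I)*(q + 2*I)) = q - 8*I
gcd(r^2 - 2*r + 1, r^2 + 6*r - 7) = r - 1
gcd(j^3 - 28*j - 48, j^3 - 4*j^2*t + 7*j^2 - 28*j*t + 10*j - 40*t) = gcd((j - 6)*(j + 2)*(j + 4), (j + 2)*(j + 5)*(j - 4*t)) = j + 2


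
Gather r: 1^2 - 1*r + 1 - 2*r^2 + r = 2 - 2*r^2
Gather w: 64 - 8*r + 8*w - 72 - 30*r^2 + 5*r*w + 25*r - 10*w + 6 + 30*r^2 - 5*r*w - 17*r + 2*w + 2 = 0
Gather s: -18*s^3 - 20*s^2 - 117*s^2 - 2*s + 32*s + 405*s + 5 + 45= -18*s^3 - 137*s^2 + 435*s + 50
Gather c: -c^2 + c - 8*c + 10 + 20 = -c^2 - 7*c + 30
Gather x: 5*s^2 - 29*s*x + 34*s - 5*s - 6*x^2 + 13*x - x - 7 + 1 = 5*s^2 + 29*s - 6*x^2 + x*(12 - 29*s) - 6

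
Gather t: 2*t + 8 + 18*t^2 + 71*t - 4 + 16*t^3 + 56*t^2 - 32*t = 16*t^3 + 74*t^2 + 41*t + 4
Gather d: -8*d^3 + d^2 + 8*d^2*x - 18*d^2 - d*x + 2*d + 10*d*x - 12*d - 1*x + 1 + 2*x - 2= -8*d^3 + d^2*(8*x - 17) + d*(9*x - 10) + x - 1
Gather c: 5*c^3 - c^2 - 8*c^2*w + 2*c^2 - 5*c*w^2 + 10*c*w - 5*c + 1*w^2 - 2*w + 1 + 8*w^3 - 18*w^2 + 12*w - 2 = 5*c^3 + c^2*(1 - 8*w) + c*(-5*w^2 + 10*w - 5) + 8*w^3 - 17*w^2 + 10*w - 1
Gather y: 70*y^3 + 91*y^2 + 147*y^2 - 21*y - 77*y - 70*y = 70*y^3 + 238*y^2 - 168*y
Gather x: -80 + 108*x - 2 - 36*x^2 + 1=-36*x^2 + 108*x - 81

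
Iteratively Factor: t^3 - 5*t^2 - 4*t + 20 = (t - 5)*(t^2 - 4) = (t - 5)*(t - 2)*(t + 2)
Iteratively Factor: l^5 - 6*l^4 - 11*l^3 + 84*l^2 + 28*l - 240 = (l - 5)*(l^4 - l^3 - 16*l^2 + 4*l + 48) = (l - 5)*(l - 2)*(l^3 + l^2 - 14*l - 24) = (l - 5)*(l - 2)*(l + 2)*(l^2 - l - 12) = (l - 5)*(l - 4)*(l - 2)*(l + 2)*(l + 3)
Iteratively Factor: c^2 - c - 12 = (c + 3)*(c - 4)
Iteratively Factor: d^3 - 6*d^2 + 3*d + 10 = (d - 5)*(d^2 - d - 2) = (d - 5)*(d - 2)*(d + 1)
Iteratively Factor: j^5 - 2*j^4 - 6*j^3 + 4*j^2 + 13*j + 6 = (j + 1)*(j^4 - 3*j^3 - 3*j^2 + 7*j + 6) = (j + 1)^2*(j^3 - 4*j^2 + j + 6) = (j + 1)^3*(j^2 - 5*j + 6) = (j - 2)*(j + 1)^3*(j - 3)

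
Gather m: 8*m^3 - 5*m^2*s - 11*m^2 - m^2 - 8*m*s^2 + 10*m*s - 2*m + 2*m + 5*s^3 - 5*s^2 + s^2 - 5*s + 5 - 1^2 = 8*m^3 + m^2*(-5*s - 12) + m*(-8*s^2 + 10*s) + 5*s^3 - 4*s^2 - 5*s + 4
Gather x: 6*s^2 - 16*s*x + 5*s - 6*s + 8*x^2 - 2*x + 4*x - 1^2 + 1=6*s^2 - s + 8*x^2 + x*(2 - 16*s)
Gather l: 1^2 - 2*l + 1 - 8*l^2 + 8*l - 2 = -8*l^2 + 6*l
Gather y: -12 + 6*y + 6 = 6*y - 6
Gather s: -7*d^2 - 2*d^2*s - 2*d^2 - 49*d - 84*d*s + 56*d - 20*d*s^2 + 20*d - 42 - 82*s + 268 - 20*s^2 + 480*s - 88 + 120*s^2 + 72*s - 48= -9*d^2 + 27*d + s^2*(100 - 20*d) + s*(-2*d^2 - 84*d + 470) + 90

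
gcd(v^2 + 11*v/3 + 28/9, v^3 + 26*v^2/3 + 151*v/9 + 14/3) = v + 7/3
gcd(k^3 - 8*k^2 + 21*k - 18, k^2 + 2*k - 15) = k - 3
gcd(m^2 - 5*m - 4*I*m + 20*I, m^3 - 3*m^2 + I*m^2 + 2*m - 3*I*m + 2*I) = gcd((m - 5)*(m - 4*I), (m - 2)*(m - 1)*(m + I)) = 1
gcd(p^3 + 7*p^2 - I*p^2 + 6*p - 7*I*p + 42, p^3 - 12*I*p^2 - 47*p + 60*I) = p - 3*I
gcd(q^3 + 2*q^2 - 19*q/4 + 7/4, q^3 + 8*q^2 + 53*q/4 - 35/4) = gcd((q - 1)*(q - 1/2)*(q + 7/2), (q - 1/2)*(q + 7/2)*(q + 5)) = q^2 + 3*q - 7/4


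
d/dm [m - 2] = 1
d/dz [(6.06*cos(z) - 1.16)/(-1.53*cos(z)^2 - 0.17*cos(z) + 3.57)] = (-9.2718*cos(z)^2 + 3.5496*cos(z) - 21.437)*sin(z)/(2.3409*cos(z)^4 + 0.5202*cos(z)^3 - 10.8953*cos(z)^2 - 1.2138*cos(z) + 12.7449)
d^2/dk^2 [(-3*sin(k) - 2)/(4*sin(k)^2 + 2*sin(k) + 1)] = (48*sin(k)^5 + 104*sin(k)^4 - 120*sin(k)^3 - 222*sin(k)^2 - 25*sin(k) + 12)/(4*sin(k)^2 + 2*sin(k) + 1)^3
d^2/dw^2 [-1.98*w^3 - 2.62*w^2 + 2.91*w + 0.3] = -11.88*w - 5.24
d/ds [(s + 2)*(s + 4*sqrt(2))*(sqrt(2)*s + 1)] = 3*sqrt(2)*s^2 + 4*sqrt(2)*s + 18*s + 4*sqrt(2) + 18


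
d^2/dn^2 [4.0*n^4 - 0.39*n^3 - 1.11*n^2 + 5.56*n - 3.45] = 48.0*n^2 - 2.34*n - 2.22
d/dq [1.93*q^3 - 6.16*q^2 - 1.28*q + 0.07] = 5.79*q^2 - 12.32*q - 1.28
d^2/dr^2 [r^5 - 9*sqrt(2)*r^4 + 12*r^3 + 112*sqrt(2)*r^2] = 20*r^3 - 108*sqrt(2)*r^2 + 72*r + 224*sqrt(2)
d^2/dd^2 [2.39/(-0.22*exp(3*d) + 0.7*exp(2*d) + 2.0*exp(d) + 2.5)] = (2.39*(-1.32*exp(2*d) + 2.8*exp(d) + 4.0)*(-0.66*exp(2*d) + 1.4*exp(d) + 2.0)*exp(d) + (4.7322*exp(2*d) - 6.692*exp(d) - 4.78)*(-0.22*exp(3*d) + 0.7*exp(2*d) + 2.0*exp(d) + 2.5))*exp(d)/(-0.22*exp(3*d) + 0.7*exp(2*d) + 2.0*exp(d) + 2.5)^3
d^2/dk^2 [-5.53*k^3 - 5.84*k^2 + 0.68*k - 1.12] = -33.18*k - 11.68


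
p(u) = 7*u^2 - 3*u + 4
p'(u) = 14*u - 3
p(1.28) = 11.63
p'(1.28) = 14.92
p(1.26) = 11.33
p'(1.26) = 14.64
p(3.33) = 71.63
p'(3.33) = 43.62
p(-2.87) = 70.27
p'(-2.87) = -43.18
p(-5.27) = 214.22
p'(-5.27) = -76.78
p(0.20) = 3.68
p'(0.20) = -0.20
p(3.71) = 89.22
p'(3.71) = 48.94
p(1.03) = 8.34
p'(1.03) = 11.42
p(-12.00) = 1048.00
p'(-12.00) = -171.00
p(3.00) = 58.00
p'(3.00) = 39.00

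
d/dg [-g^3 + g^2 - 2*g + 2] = -3*g^2 + 2*g - 2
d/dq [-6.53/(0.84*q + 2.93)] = 5.4852/(0.84*q + 2.93)^2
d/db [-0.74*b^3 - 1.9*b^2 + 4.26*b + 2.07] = -2.22*b^2 - 3.8*b + 4.26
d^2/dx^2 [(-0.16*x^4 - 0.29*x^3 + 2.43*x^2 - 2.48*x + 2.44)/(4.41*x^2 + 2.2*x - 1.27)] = (-6.22339199999999*x^6 - 9.31392*x^5 + 0.730271999999957*x^4 - 142.517262*x^3 + 368.143182*x^2 + 55.892418*x + 44.93107)/(85.766121*x^6 + 128.35746*x^5 - 10.064061*x^4 - 63.28124*x^3 + 2.898267*x^2 + 10.64514*x - 2.048383)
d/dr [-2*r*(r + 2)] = -4*r - 4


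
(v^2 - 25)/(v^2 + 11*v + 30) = (v - 5)/(v + 6)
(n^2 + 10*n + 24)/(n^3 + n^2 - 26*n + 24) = (n + 4)/(n^2 - 5*n + 4)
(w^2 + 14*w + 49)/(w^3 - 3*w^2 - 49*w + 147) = (w + 7)/(w^2 - 10*w + 21)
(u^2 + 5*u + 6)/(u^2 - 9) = (u + 2)/(u - 3)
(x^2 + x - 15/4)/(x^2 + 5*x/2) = (x - 3/2)/x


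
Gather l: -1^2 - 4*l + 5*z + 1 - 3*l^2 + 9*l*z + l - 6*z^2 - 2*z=-3*l^2 + l*(9*z - 3) - 6*z^2 + 3*z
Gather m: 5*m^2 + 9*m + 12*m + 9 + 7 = 5*m^2 + 21*m + 16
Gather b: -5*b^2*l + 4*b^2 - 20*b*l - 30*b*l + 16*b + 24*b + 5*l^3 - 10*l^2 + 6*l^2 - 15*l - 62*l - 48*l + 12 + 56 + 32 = b^2*(4 - 5*l) + b*(40 - 50*l) + 5*l^3 - 4*l^2 - 125*l + 100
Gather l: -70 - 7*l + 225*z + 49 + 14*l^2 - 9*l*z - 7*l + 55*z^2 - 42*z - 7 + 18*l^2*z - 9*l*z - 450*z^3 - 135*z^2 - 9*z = l^2*(18*z + 14) + l*(-18*z - 14) - 450*z^3 - 80*z^2 + 174*z - 28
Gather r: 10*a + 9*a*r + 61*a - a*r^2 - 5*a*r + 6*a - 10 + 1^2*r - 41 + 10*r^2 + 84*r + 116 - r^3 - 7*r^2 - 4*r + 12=77*a - r^3 + r^2*(3 - a) + r*(4*a + 81) + 77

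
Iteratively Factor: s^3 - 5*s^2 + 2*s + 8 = (s + 1)*(s^2 - 6*s + 8) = (s - 2)*(s + 1)*(s - 4)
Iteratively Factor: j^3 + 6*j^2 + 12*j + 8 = (j + 2)*(j^2 + 4*j + 4) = (j + 2)^2*(j + 2)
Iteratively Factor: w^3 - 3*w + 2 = (w + 2)*(w^2 - 2*w + 1) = (w - 1)*(w + 2)*(w - 1)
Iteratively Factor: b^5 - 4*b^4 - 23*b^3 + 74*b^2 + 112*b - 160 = (b - 5)*(b^4 + b^3 - 18*b^2 - 16*b + 32) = (b - 5)*(b - 1)*(b^3 + 2*b^2 - 16*b - 32) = (b - 5)*(b - 1)*(b + 4)*(b^2 - 2*b - 8) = (b - 5)*(b - 4)*(b - 1)*(b + 4)*(b + 2)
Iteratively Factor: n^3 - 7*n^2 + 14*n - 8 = (n - 1)*(n^2 - 6*n + 8) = (n - 4)*(n - 1)*(n - 2)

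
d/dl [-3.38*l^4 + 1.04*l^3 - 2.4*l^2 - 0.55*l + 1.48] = -13.52*l^3 + 3.12*l^2 - 4.8*l - 0.55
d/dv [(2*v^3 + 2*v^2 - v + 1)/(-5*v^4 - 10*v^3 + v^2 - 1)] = (10*v^6 + 20*v^5 + 7*v^4 + 25*v^2 - 6*v + 1)/(25*v^8 + 100*v^7 + 90*v^6 - 20*v^5 + 11*v^4 + 20*v^3 - 2*v^2 + 1)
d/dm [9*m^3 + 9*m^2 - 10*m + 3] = 27*m^2 + 18*m - 10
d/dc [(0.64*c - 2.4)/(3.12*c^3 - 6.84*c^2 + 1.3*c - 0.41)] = (-3.9936*c^3 + 26.8416*c^2 - 32.832*c + 2.8576)/(9.7344*c^6 - 42.6816*c^5 + 54.8976*c^4 - 20.3424*c^3 + 7.2988*c^2 - 1.066*c + 0.1681)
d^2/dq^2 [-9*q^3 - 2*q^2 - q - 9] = -54*q - 4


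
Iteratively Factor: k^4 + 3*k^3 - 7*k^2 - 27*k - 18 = (k + 2)*(k^3 + k^2 - 9*k - 9) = (k + 1)*(k + 2)*(k^2 - 9) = (k - 3)*(k + 1)*(k + 2)*(k + 3)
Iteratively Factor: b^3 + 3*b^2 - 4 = (b - 1)*(b^2 + 4*b + 4) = (b - 1)*(b + 2)*(b + 2)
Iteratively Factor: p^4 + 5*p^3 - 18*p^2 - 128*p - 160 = (p + 4)*(p^3 + p^2 - 22*p - 40) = (p - 5)*(p + 4)*(p^2 + 6*p + 8) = (p - 5)*(p + 2)*(p + 4)*(p + 4)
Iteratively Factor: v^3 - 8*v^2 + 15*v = (v - 3)*(v^2 - 5*v) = v*(v - 3)*(v - 5)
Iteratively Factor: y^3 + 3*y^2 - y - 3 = (y + 1)*(y^2 + 2*y - 3) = (y + 1)*(y + 3)*(y - 1)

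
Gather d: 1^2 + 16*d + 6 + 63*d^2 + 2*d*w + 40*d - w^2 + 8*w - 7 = 63*d^2 + d*(2*w + 56) - w^2 + 8*w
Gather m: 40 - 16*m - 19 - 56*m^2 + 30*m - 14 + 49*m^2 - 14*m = 7 - 7*m^2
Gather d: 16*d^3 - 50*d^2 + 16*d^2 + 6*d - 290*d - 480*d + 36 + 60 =16*d^3 - 34*d^2 - 764*d + 96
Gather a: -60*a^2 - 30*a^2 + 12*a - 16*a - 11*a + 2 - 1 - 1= -90*a^2 - 15*a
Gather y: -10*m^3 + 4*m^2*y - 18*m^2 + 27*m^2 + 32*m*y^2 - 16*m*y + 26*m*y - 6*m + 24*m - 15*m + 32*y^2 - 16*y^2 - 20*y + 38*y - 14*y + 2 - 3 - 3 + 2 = -10*m^3 + 9*m^2 + 3*m + y^2*(32*m + 16) + y*(4*m^2 + 10*m + 4) - 2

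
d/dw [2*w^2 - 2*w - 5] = 4*w - 2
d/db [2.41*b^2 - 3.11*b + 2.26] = 4.82*b - 3.11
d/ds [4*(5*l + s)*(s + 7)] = 20*l + 8*s + 28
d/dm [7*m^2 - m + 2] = 14*m - 1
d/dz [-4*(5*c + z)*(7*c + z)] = -48*c - 8*z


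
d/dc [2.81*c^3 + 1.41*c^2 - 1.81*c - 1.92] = 8.43*c^2 + 2.82*c - 1.81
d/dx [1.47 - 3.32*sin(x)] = -3.32*cos(x)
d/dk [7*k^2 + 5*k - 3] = 14*k + 5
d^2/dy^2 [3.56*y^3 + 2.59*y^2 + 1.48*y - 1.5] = 21.36*y + 5.18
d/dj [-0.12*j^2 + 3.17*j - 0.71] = 3.17 - 0.24*j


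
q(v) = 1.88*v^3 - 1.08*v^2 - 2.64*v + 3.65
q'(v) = 5.64*v^2 - 2.16*v - 2.64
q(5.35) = 246.50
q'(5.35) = 147.23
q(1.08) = 1.91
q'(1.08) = 1.61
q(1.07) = 1.89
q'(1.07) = 1.51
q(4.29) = 120.88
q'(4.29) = 91.89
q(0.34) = 2.70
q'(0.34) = -2.72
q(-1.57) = -2.14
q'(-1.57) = 14.65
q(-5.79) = -382.19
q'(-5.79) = 198.94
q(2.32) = 15.19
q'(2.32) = 22.71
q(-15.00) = -6544.75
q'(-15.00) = 1298.76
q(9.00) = 1262.93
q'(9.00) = 434.76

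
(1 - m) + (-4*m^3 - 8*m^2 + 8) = -4*m^3 - 8*m^2 - m + 9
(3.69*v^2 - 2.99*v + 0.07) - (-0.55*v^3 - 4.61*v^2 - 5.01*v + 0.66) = 0.55*v^3 + 8.3*v^2 + 2.02*v - 0.59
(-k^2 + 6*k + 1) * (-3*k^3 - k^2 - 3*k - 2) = 3*k^5 - 17*k^4 - 6*k^3 - 17*k^2 - 15*k - 2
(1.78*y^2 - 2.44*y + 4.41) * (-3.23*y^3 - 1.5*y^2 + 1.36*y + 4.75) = -5.7494*y^5 + 5.2112*y^4 - 8.1635*y^3 - 1.4784*y^2 - 5.5924*y + 20.9475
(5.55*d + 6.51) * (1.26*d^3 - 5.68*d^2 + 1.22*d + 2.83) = 6.993*d^4 - 23.3214*d^3 - 30.2058*d^2 + 23.6487*d + 18.4233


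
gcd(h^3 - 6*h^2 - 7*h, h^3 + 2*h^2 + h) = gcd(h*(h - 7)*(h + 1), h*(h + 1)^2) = h^2 + h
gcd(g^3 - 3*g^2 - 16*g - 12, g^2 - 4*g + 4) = 1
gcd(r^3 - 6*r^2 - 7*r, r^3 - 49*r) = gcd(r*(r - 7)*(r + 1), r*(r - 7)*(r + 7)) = r^2 - 7*r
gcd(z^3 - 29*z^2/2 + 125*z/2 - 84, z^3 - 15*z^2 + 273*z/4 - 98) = z^2 - 23*z/2 + 28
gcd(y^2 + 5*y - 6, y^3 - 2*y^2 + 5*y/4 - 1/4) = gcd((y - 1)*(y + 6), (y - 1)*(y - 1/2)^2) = y - 1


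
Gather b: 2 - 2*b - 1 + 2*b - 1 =0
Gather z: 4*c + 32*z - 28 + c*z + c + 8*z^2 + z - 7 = 5*c + 8*z^2 + z*(c + 33) - 35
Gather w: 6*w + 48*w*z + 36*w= w*(48*z + 42)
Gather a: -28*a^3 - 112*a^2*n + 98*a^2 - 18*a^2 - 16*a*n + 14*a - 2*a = -28*a^3 + a^2*(80 - 112*n) + a*(12 - 16*n)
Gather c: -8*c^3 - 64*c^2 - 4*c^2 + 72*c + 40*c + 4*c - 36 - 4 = -8*c^3 - 68*c^2 + 116*c - 40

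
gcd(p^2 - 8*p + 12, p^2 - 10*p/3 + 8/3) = p - 2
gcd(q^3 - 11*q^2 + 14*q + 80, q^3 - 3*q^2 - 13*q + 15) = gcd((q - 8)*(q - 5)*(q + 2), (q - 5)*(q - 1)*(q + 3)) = q - 5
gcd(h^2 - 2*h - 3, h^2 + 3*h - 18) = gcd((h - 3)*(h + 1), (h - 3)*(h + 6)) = h - 3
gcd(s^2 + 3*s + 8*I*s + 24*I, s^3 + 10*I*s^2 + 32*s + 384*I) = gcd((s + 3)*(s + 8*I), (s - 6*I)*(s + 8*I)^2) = s + 8*I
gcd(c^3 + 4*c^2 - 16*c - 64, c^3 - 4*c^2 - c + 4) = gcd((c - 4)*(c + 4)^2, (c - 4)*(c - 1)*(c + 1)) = c - 4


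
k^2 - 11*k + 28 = (k - 7)*(k - 4)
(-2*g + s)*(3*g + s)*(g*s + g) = -6*g^3*s - 6*g^3 + g^2*s^2 + g^2*s + g*s^3 + g*s^2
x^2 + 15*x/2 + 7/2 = (x + 1/2)*(x + 7)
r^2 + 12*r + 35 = (r + 5)*(r + 7)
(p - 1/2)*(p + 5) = p^2 + 9*p/2 - 5/2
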